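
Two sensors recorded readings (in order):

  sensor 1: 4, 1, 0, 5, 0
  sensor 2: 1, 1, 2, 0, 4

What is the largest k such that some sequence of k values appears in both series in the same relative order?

Pick 1 at sensor 1[2]=sensor 2[2] → 0 at sensor 1[3]=sensor 2[4]; all 2 values appear in both, in order. Since dp[5][5] = 2, nothing longer is possible.

2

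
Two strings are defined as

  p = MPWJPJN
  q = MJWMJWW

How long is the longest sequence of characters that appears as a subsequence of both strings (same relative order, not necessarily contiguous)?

3

Match M [1,1]; then W [3,3]; then J [4,5] — 3 characters in the same relative order in both. The LCS DP gives dp[7][7] = 3, so this is optimal.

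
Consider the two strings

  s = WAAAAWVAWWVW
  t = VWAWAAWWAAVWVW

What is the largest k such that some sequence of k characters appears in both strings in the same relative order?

9

One common subsequence of length 9: W at s[1]=t[4] → A at s[2]=t[5] → A at s[3]=t[6] → A at s[4]=t[9] → A at s[5]=t[10] → V at s[7]=t[11] → W at s[10]=t[12] → V at s[11]=t[13] → W at s[12]=t[14]. dp[12][14] = 9 confirms this is the maximum.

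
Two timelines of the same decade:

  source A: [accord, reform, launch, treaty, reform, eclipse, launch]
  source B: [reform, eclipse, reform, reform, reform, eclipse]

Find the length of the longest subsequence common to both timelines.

3

Pick reform (source A #2, source B #4) → reform (source A #5, source B #5) → eclipse (source A #6, source B #6); all 3 events appear in both, in order. Since dp[7][6] = 3, nothing longer is possible.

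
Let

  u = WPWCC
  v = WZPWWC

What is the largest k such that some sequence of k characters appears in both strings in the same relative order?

Taking W (u #1, v #1), P (u #2, v #3), W (u #3, v #5), C (u #5, v #6) gives a common subsequence of length 4. The LCS DP gives dp[5][6] = 4, so this is optimal.

4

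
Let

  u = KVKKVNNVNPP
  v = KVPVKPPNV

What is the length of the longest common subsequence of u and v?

Let dp[i][j] be the LCS length of the first i characters of u and the first j characters of v. dp[i][j] = dp[i-1][j-1]+1 when the i-th and j-th characters match, else max(dp[i-1][j], dp[i][j-1]).
    ·  K  V  P  V  K  P  P  N  V
 ·  0  0  0  0  0  0  0  0  0  0
 K  0  1  1  1  1  1  1  1  1  1
 V  0  1  2  2  2  2  2  2  2  2
 K  0  1  2  2  2  3  3  3  3  3
 K  0  1  2  2  2  3  3  3  3  3
 V  0  1  2  2  3  3  3  3  3  4
 N  0  1  2  2  3  3  3  3  4  4
 N  0  1  2  2  3  3  3  3  4  4
 V  0  1  2  2  3  3  3  3  4  5
 N  0  1  2  2  3  3  3  3  4  5
 P  0  1  2  3  3  3  4  4  4  5
 P  0  1  2  3  3  3  4  5  5  5
dp[11][9] = 5. One LCS (by backtracking along matches): KVKNV.

5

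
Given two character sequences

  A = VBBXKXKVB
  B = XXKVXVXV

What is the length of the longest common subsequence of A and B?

Taking V at A[1]=B[4], X at A[4]=B[5], X at A[6]=B[7], V at A[8]=B[8] gives a common subsequence of length 4. dp[9][8] = 4 confirms this is the maximum.

4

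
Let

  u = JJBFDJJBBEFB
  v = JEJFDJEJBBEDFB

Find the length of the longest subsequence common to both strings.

11

Match J at u[1]=v[1], J at u[2]=v[3], F at u[4]=v[4], D at u[5]=v[5], J at u[6]=v[6], J at u[7]=v[8], B at u[8]=v[9], B at u[9]=v[10], E at u[10]=v[11], F at u[11]=v[13], B at u[12]=v[14] — 11 characters in the same relative order in both. The LCS DP gives dp[12][14] = 11, so this is optimal.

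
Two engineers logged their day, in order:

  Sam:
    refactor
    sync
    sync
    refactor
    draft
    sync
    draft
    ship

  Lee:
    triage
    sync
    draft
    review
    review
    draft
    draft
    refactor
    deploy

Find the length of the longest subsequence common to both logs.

Pick sync [2,2], then draft [5,6], then draft [7,7]; all 3 tasks appear in both, in order. The LCS DP gives dp[8][9] = 3, so this is optimal.

3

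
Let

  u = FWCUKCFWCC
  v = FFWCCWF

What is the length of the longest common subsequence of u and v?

5

Taking F (u #1, v #2) → W (u #2, v #3) → C (u #3, v #4) → C (u #6, v #5) → F (u #7, v #7) gives a common subsequence of length 5. dp[10][7] = 5 confirms this is the maximum.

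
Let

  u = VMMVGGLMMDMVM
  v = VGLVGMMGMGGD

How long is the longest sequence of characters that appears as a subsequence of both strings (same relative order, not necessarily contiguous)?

Taking V (u #1, v #4), then M (u #2, v #7), then M (u #3, v #9), then G (u #5, v #10), then G (u #6, v #11), then D (u #10, v #12) gives a common subsequence of length 6, and the DP table's final entry dp[13][12] is also 6, so no common subsequence is longer.

6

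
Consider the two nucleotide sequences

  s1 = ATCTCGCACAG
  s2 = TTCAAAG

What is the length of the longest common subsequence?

6

One common subsequence of length 6: T at s1[2]=s2[1], T at s1[4]=s2[2], C at s1[5]=s2[3], A at s1[8]=s2[5], A at s1[10]=s2[6], G at s1[11]=s2[7]. The LCS DP gives dp[11][7] = 6, so this is optimal.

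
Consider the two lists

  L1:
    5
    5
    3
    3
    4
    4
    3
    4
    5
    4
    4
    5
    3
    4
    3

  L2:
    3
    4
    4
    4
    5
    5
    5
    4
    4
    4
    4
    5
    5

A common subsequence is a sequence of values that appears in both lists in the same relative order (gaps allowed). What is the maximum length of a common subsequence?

8

One common subsequence of length 8: 3 at L1[4]=L2[1]; then 4 at L1[5]=L2[2]; then 4 at L1[6]=L2[3]; then 4 at L1[8]=L2[4]; then 5 at L1[9]=L2[7]; then 4 at L1[10]=L2[10]; then 4 at L1[11]=L2[11]; then 5 at L1[12]=L2[13]. The LCS DP gives dp[15][13] = 8, so this is optimal.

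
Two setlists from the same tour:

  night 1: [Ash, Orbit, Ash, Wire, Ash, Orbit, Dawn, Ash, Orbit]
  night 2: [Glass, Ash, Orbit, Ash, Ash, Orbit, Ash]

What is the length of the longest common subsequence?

Taking Ash [1,2] → Orbit [2,3] → Ash [3,4] → Ash [5,5] → Orbit [6,6] → Ash [8,7] gives a common subsequence of length 6. Since dp[9][7] = 6, nothing longer is possible.

6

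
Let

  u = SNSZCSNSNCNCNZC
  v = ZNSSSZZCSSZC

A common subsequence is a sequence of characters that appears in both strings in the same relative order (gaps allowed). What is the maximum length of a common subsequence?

Taking S [1,4], then S [3,5], then Z [4,7], then C [5,8], then S [6,9], then S [8,10], then Z [14,11], then C [15,12] gives a common subsequence of length 8. The LCS DP gives dp[15][12] = 8, so this is optimal.

8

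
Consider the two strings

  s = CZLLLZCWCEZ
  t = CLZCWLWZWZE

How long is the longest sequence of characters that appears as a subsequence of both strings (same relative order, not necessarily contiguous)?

6

Pick C (s #1, t #1) → Z (s #2, t #3) → L (s #3, t #6) → Z (s #6, t #8) → W (s #8, t #9) → E (s #10, t #11); all 6 characters appear in both, in order, and the DP table's final entry dp[11][11] is also 6, so no common subsequence is longer.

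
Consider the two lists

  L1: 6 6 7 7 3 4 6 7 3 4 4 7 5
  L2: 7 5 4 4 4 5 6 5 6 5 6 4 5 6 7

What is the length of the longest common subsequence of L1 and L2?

5

One common subsequence of length 5: 6 at L1[1]=L2[9] → 6 at L1[2]=L2[11] → 4 at L1[6]=L2[12] → 6 at L1[7]=L2[14] → 7 at L1[12]=L2[15]. Since dp[13][15] = 5, nothing longer is possible.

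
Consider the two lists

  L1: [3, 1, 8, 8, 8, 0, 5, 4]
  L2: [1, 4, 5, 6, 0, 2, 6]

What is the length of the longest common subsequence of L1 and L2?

Taking 1 (L1 #2, L2 #1), then 0 (L1 #6, L2 #5) gives a common subsequence of length 2, and the DP table's final entry dp[8][7] is also 2, so no common subsequence is longer.

2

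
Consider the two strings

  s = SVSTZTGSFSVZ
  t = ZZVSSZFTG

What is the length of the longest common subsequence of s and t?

5

Match S (s #1, t #4), S (s #3, t #5), Z (s #5, t #6), T (s #6, t #8), G (s #7, t #9) — 5 characters in the same relative order in both. The LCS DP gives dp[12][9] = 5, so this is optimal.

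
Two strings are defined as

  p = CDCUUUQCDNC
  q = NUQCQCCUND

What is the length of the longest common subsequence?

4

Match C [1,6], then C [3,7], then U [4,8], then D [9,10] — 4 characters in the same relative order in both, and the DP table's final entry dp[11][10] is also 4, so no common subsequence is longer.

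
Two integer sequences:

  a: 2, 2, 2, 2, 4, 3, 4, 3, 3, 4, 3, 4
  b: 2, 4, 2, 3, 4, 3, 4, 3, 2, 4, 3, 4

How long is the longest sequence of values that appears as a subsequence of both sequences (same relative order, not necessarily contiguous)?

Let dp[i][j] be the LCS length of the first i values of a and the first j values of b. dp[i][j] = dp[i-1][j-1]+1 when the i-th and j-th values match, else max(dp[i-1][j], dp[i][j-1]).
    ·  2  4  2  3  4  3  4  3  2  4  3  4
 ·  0  0  0  0  0  0  0  0  0  0  0  0  0
 2  0  1  1  1  1  1  1  1  1  1  1  1  1
 2  0  1  1  2  2  2  2  2  2  2  2  2  2
 2  0  1  1  2  2  2  2  2  2  3  3  3  3
 2  0  1  1  2  2  2  2  2  2  3  3  3  3
 4  0  1  2  2  2  3  3  3  3  3  4  4  4
 3  0  1  2  2  3  3  4  4  4  4  4  5  5
 4  0  1  2  2  3  4  4  5  5  5  5  5  6
 3  0  1  2  2  3  4  5  5  6  6  6  6  6
 3  0  1  2  2  3  4  5  5  6  6  6  7  7
 4  0  1  2  2  3  4  5  6  6  6  7  7  8
 3  0  1  2  2  3  4  5  6  7  7  7  8  8
 4  0  1  2  2  3  4  5  6  7  7  8  8  9
dp[12][12] = 9. One LCS (by backtracking along matches): 2, 2, 4, 3, 4, 3, 4, 3, 4.

9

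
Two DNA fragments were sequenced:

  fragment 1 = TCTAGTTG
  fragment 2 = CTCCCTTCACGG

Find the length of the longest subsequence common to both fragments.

6

Match T (fragment 1 #1, fragment 2 #2), C (fragment 1 #2, fragment 2 #5), T (fragment 1 #3, fragment 2 #7), A (fragment 1 #4, fragment 2 #9), G (fragment 1 #5, fragment 2 #11), G (fragment 1 #8, fragment 2 #12) — 6 bases in the same relative order in both. The LCS DP gives dp[8][12] = 6, so this is optimal.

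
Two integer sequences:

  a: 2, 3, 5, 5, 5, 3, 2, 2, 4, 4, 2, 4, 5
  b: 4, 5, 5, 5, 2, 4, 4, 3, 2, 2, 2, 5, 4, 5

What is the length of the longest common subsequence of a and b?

9

Match 5 at a[3]=b[2], then 5 at a[4]=b[3], then 5 at a[5]=b[4], then 3 at a[6]=b[8], then 2 at a[7]=b[9], then 2 at a[8]=b[10], then 2 at a[11]=b[11], then 4 at a[12]=b[13], then 5 at a[13]=b[14] — 9 values in the same relative order in both. Since dp[13][14] = 9, nothing longer is possible.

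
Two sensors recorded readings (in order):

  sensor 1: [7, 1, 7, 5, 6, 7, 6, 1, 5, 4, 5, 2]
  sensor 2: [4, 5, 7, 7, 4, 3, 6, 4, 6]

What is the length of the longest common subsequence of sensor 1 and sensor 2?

Let dp[i][j] be the LCS length of the first i values of sensor 1 and the first j values of sensor 2. dp[i][j] = dp[i-1][j-1]+1 when the i-th and j-th values match, else max(dp[i-1][j], dp[i][j-1]).
    ·  4  5  7  7  4  3  6  4  6
 ·  0  0  0  0  0  0  0  0  0  0
 7  0  0  0  1  1  1  1  1  1  1
 1  0  0  0  1  1  1  1  1  1  1
 7  0  0  0  1  2  2  2  2  2  2
 5  0  0  1  1  2  2  2  2  2  2
 6  0  0  1  1  2  2  2  3  3  3
 7  0  0  1  2  2  2  2  3  3  3
 6  0  0  1  2  2  2  2  3  3  4
 1  0  0  1  2  2  2  2  3  3  4
 5  0  0  1  2  2  2  2  3  3  4
 4  0  1  1  2  2  3  3  3  4  4
 5  0  1  2  2  2  3  3  3  4  4
 2  0  1  2  2  2  3  3  3  4  4
dp[12][9] = 4. One LCS (by backtracking along matches): 7, 7, 6, 6.

4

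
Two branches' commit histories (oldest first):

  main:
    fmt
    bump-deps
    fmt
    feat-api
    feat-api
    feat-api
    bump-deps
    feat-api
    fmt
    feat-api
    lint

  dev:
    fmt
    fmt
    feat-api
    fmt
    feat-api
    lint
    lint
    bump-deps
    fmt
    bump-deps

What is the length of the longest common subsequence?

6

Taking fmt at main[1]=dev[1], then fmt at main[3]=dev[2], then feat-api at main[4]=dev[3], then feat-api at main[5]=dev[5], then bump-deps at main[7]=dev[8], then fmt at main[9]=dev[9] gives a common subsequence of length 6, and the DP table's final entry dp[11][10] is also 6, so no common subsequence is longer.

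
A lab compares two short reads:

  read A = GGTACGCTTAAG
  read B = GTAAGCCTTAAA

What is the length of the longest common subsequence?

Let dp[i][j] be the LCS length of the first i bases of read A and the first j bases of read B. dp[i][j] = dp[i-1][j-1]+1 when the i-th and j-th bases match, else max(dp[i-1][j], dp[i][j-1]).
    ·  G  T  A  A  G  C  C  T  T  A  A  A
 ·  0  0  0  0  0  0  0  0  0  0  0  0  0
 G  0  1  1  1  1  1  1  1  1  1  1  1  1
 G  0  1  1  1  1  2  2  2  2  2  2  2  2
 T  0  1  2  2  2  2  2  2  3  3  3  3  3
 A  0  1  2  3  3  3  3  3  3  3  4  4  4
 C  0  1  2  3  3  3  4  4  4  4  4  4  4
 G  0  1  2  3  3  4  4  4  4  4  4  4  4
 C  0  1  2  3  3  4  5  5  5  5  5  5  5
 T  0  1  2  3  3  4  5  5  6  6  6  6  6
 T  0  1  2  3  3  4  5  5  6  7  7  7  7
 A  0  1  2  3  4  4  5  5  6  7  8  8  8
 A  0  1  2  3  4  4  5  5  6  7  8  9  9
 G  0  1  2  3  4  5  5  5  6  7  8  9  9
dp[12][12] = 9. One LCS (by backtracking along matches): GTACCTTAA.

9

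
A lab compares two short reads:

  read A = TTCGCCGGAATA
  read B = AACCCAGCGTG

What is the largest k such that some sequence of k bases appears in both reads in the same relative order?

One common subsequence of length 6: C (read A #3, read B #3), C (read A #5, read B #4), C (read A #6, read B #5), G (read A #7, read B #7), G (read A #8, read B #9), T (read A #11, read B #10), and the DP table's final entry dp[12][11] is also 6, so no common subsequence is longer.

6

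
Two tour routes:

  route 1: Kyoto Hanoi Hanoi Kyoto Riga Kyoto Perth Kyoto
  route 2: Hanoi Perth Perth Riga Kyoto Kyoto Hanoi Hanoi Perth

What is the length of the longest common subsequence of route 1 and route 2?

Pick Kyoto [1,6] → Hanoi [2,7] → Hanoi [3,8] → Perth [7,9]; all 4 stops appear in both, in order. The LCS DP gives dp[8][9] = 4, so this is optimal.

4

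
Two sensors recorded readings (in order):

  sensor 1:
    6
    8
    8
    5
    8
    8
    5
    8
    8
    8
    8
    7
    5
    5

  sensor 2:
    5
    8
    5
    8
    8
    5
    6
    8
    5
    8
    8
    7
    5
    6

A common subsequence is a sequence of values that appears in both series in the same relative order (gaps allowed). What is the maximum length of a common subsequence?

10

Taking 8 [3,2] → 5 [4,3] → 8 [5,4] → 8 [6,5] → 5 [7,6] → 8 [8,8] → 8 [10,10] → 8 [11,11] → 7 [12,12] → 5 [13,13] gives a common subsequence of length 10, and the DP table's final entry dp[14][14] is also 10, so no common subsequence is longer.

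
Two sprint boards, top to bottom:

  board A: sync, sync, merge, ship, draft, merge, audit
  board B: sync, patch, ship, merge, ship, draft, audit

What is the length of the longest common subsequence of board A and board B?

Pick sync at board A[1]=board B[1], merge at board A[3]=board B[4], ship at board A[4]=board B[5], draft at board A[5]=board B[6], audit at board A[7]=board B[7]; all 5 tasks appear in both, in order. Since dp[7][7] = 5, nothing longer is possible.

5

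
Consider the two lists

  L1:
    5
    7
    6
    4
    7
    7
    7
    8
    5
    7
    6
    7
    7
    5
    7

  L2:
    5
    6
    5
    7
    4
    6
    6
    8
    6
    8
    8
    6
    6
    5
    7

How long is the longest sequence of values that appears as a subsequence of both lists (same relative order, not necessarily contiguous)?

Match 5 (L1 #1, L2 #3) → 7 (L1 #2, L2 #4) → 6 (L1 #3, L2 #9) → 8 (L1 #8, L2 #11) → 6 (L1 #11, L2 #13) → 5 (L1 #14, L2 #14) → 7 (L1 #15, L2 #15) — 7 values in the same relative order in both, and the DP table's final entry dp[15][15] is also 7, so no common subsequence is longer.

7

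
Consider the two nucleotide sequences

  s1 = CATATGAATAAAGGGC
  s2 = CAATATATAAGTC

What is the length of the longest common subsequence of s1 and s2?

One common subsequence of length 11: C [1,1] → A [2,3] → T [3,4] → A [4,5] → T [5,6] → A [8,7] → T [9,8] → A [11,9] → A [12,10] → G [13,11] → C [16,13]. Since dp[16][13] = 11, nothing longer is possible.

11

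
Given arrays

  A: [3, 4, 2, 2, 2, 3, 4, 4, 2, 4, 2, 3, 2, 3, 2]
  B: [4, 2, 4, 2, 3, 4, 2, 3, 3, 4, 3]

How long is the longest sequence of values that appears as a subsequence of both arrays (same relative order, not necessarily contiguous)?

Taking 4 at A[2]=B[1] → 2 at A[3]=B[2] → 2 at A[5]=B[4] → 3 at A[6]=B[5] → 4 at A[8]=B[6] → 2 at A[9]=B[7] → 4 at A[10]=B[10] → 3 at A[14]=B[11] gives a common subsequence of length 8. Since dp[15][11] = 8, nothing longer is possible.

8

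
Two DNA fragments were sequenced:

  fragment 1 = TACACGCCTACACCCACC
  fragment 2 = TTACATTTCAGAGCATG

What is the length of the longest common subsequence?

9

One common subsequence of length 9: T [1,2] → A [2,3] → C [3,4] → A [4,5] → C [5,9] → G [6,11] → A [10,12] → C [11,14] → A [12,15]. Since dp[18][17] = 9, nothing longer is possible.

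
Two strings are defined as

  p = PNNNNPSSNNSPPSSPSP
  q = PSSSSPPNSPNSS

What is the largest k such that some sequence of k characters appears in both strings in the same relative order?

One common subsequence of length 9: P (p #1, q #1); then S (p #7, q #3); then S (p #8, q #4); then S (p #11, q #5); then P (p #12, q #6); then P (p #13, q #7); then S (p #14, q #9); then S (p #15, q #12); then S (p #17, q #13), and the DP table's final entry dp[18][13] is also 9, so no common subsequence is longer.

9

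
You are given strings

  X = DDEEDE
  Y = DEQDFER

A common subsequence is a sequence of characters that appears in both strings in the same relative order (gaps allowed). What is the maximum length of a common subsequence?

4

Let dp[i][j] be the LCS length of the first i characters of X and the first j characters of Y. dp[i][j] = dp[i-1][j-1]+1 when the i-th and j-th characters match, else max(dp[i-1][j], dp[i][j-1]).
    ·  D  E  Q  D  F  E  R
 ·  0  0  0  0  0  0  0  0
 D  0  1  1  1  1  1  1  1
 D  0  1  1  1  2  2  2  2
 E  0  1  2  2  2  2  3  3
 E  0  1  2  2  2  2  3  3
 D  0  1  2  2  3  3  3  3
 E  0  1  2  2  3  3  4  4
dp[6][7] = 4. One LCS (by backtracking along matches): DEDE.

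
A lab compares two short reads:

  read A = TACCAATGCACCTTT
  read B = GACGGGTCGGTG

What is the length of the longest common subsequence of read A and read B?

5

Match A (read A #2, read B #2), then C (read A #3, read B #3), then C (read A #4, read B #8), then T (read A #7, read B #11), then G (read A #8, read B #12) — 5 bases in the same relative order in both, and the DP table's final entry dp[15][12] is also 5, so no common subsequence is longer.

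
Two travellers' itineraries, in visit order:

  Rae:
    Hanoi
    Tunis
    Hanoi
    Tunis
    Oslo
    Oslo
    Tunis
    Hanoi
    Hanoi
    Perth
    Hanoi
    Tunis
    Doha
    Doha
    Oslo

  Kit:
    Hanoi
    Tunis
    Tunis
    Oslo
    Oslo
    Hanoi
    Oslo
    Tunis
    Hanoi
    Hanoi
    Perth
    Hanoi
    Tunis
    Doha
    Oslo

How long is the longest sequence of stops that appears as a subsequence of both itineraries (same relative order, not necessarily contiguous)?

One common subsequence of length 13: Hanoi [1,1], then Tunis [2,2], then Tunis [4,3], then Oslo [5,5], then Oslo [6,7], then Tunis [7,8], then Hanoi [8,9], then Hanoi [9,10], then Perth [10,11], then Hanoi [11,12], then Tunis [12,13], then Doha [14,14], then Oslo [15,15]. Since dp[15][15] = 13, nothing longer is possible.

13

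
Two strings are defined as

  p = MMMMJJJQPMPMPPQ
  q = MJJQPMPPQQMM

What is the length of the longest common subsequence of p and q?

9

Pick M [4,1] → J [6,2] → J [7,3] → Q [8,4] → P [9,5] → M [10,6] → P [11,7] → P [13,8] → Q [15,10]; all 9 characters appear in both, in order. The LCS DP gives dp[15][12] = 9, so this is optimal.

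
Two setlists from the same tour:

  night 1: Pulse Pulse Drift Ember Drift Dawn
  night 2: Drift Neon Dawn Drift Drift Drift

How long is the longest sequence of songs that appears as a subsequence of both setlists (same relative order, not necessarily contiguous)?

2

Match Drift at night 1[3]=night 2[5], then Drift at night 1[5]=night 2[6] — 2 songs in the same relative order in both. dp[6][6] = 2 confirms this is the maximum.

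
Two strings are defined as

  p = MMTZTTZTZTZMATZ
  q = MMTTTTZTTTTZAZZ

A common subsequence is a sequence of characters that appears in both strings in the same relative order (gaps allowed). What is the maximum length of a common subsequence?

Match M at p[1]=q[1], then M at p[2]=q[2], then T at p[3]=q[6], then Z at p[4]=q[7], then T at p[5]=q[8], then T at p[6]=q[9], then T at p[8]=q[10], then T at p[10]=q[11], then Z at p[11]=q[12], then A at p[13]=q[13], then Z at p[15]=q[15] — 11 characters in the same relative order in both. The LCS DP gives dp[15][15] = 11, so this is optimal.

11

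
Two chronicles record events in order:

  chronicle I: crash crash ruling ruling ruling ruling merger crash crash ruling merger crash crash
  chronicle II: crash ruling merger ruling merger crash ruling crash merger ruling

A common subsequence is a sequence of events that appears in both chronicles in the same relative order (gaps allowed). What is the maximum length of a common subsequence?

One common subsequence of length 7: crash at chronicle I[2]=chronicle II[1] → ruling at chronicle I[3]=chronicle II[2] → ruling at chronicle I[6]=chronicle II[4] → merger at chronicle I[7]=chronicle II[5] → crash at chronicle I[8]=chronicle II[6] → crash at chronicle I[9]=chronicle II[8] → ruling at chronicle I[10]=chronicle II[10], and the DP table's final entry dp[13][10] is also 7, so no common subsequence is longer.

7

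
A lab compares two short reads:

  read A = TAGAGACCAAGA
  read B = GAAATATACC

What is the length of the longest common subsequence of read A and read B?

Let dp[i][j] be the LCS length of the first i bases of read A and the first j bases of read B. dp[i][j] = dp[i-1][j-1]+1 when the i-th and j-th bases match, else max(dp[i-1][j], dp[i][j-1]).
    ·  G  A  A  A  T  A  T  A  C  C
 ·  0  0  0  0  0  0  0  0  0  0  0
 T  0  0  0  0  0  1  1  1  1  1  1
 A  0  0  1  1  1  1  2  2  2  2  2
 G  0  1  1  1  1  1  2  2  2  2  2
 A  0  1  2  2  2  2  2  2  3  3  3
 G  0  1  2  2  2  2  2  2  3  3  3
 A  0  1  2  3  3  3  3  3  3  3  3
 C  0  1  2  3  3  3  3  3  3  4  4
 C  0  1  2  3  3  3  3  3  3  4  5
 A  0  1  2  3  4  4  4  4  4  4  5
 A  0  1  2  3  4  4  5  5  5  5  5
 G  0  1  2  3  4  4  5  5  5  5  5
 A  0  1  2  3  4  4  5  5  6  6  6
dp[12][10] = 6. One LCS (by backtracking along matches): GAAAAA.

6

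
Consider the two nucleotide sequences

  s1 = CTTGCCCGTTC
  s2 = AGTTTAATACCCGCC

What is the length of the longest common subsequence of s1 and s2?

Match T (s1 #2, s2 #5) → T (s1 #3, s2 #8) → C (s1 #5, s2 #10) → C (s1 #6, s2 #11) → C (s1 #7, s2 #12) → G (s1 #8, s2 #13) → C (s1 #11, s2 #15) — 7 bases in the same relative order in both. dp[11][15] = 7 confirms this is the maximum.

7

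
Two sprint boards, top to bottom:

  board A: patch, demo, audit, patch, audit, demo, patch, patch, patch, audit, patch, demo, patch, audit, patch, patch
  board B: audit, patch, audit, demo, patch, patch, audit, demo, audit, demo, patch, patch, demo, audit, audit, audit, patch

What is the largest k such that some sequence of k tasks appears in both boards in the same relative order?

11

Taking audit at board A[3]=board B[1], patch at board A[4]=board B[2], audit at board A[5]=board B[3], demo at board A[6]=board B[4], patch at board A[7]=board B[5], patch at board A[8]=board B[6], patch at board A[9]=board B[11], patch at board A[11]=board B[12], demo at board A[12]=board B[13], audit at board A[14]=board B[16], patch at board A[16]=board B[17] gives a common subsequence of length 11. The LCS DP gives dp[16][17] = 11, so this is optimal.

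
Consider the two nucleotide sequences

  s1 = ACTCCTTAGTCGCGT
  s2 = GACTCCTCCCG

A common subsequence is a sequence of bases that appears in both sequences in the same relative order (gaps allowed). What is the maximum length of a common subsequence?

9

Taking A [1,2], C [2,3], T [3,4], C [4,5], C [5,6], T [6,7], C [11,9], C [13,10], G [14,11] gives a common subsequence of length 9, and the DP table's final entry dp[15][11] is also 9, so no common subsequence is longer.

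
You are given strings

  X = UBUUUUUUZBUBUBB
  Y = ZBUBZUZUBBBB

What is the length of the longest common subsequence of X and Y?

Taking U [1,3] → B [2,4] → U [3,6] → U [8,8] → B [10,9] → B [12,10] → B [14,11] → B [15,12] gives a common subsequence of length 8. The LCS DP gives dp[15][12] = 8, so this is optimal.

8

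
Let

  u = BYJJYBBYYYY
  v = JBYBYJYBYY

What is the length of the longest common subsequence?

One common subsequence of length 7: B (u #1, v #4), Y (u #2, v #5), J (u #4, v #6), Y (u #5, v #7), B (u #7, v #8), Y (u #10, v #9), Y (u #11, v #10). Since dp[11][10] = 7, nothing longer is possible.

7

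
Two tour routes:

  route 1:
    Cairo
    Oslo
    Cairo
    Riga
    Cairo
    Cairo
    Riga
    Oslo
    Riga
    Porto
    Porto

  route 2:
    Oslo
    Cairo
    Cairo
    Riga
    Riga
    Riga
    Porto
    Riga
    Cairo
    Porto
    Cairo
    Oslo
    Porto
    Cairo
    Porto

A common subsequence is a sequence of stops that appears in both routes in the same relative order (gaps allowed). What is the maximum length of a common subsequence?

Taking Cairo (route 1 #1, route 2 #2); then Cairo (route 1 #3, route 2 #3); then Riga (route 1 #4, route 2 #8); then Cairo (route 1 #5, route 2 #9); then Cairo (route 1 #6, route 2 #11); then Oslo (route 1 #8, route 2 #12); then Porto (route 1 #10, route 2 #13); then Porto (route 1 #11, route 2 #15) gives a common subsequence of length 8, and the DP table's final entry dp[11][15] is also 8, so no common subsequence is longer.

8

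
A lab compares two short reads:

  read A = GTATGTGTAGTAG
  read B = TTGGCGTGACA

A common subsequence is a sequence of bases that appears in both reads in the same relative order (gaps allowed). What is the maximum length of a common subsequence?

7

Pick T [2,1]; then T [4,2]; then G [5,6]; then T [6,7]; then G [7,8]; then A [9,9]; then A [12,11]; all 7 bases appear in both, in order. Since dp[13][11] = 7, nothing longer is possible.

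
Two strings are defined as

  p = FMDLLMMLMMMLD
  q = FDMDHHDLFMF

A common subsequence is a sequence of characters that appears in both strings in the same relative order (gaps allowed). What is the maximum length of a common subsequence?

5

Let dp[i][j] be the LCS length of the first i characters of p and the first j characters of q. dp[i][j] = dp[i-1][j-1]+1 when the i-th and j-th characters match, else max(dp[i-1][j], dp[i][j-1]).
    ·  F  D  M  D  H  H  D  L  F  M  F
 ·  0  0  0  0  0  0  0  0  0  0  0  0
 F  0  1  1  1  1  1  1  1  1  1  1  1
 M  0  1  1  2  2  2  2  2  2  2  2  2
 D  0  1  2  2  3  3  3  3  3  3  3  3
 L  0  1  2  2  3  3  3  3  4  4  4  4
 L  0  1  2  2  3  3  3  3  4  4  4  4
 M  0  1  2  3  3  3  3  3  4  4  5  5
 M  0  1  2  3  3  3  3  3  4  4  5  5
 L  0  1  2  3  3  3  3  3  4  4  5  5
 M  0  1  2  3  3  3  3  3  4  4  5  5
 M  0  1  2  3  3  3  3  3  4  4  5  5
 M  0  1  2  3  3  3  3  3  4  4  5  5
 L  0  1  2  3  3  3  3  3  4  4  5  5
 D  0  1  2  3  4  4  4  4  4  4  5  5
dp[13][11] = 5. One LCS (by backtracking along matches): FMDLM.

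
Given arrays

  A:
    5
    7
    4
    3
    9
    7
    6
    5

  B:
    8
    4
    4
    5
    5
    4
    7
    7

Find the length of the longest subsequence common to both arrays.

Pick 5 at A[1]=B[5]; then 7 at A[2]=B[7]; then 7 at A[6]=B[8]; all 3 values appear in both, in order. Since dp[8][8] = 3, nothing longer is possible.

3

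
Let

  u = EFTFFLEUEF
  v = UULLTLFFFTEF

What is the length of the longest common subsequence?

5

Pick F [2,7], F [4,8], F [5,9], E [9,11], F [10,12]; all 5 characters appear in both, in order, and the DP table's final entry dp[10][12] is also 5, so no common subsequence is longer.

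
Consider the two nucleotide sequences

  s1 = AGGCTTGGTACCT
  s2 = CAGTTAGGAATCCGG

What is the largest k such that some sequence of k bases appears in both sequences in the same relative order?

9

Pick A [1,2], then G [3,3], then T [5,4], then T [6,5], then G [7,7], then G [8,8], then T [9,11], then C [11,12], then C [12,13]; all 9 bases appear in both, in order. Since dp[13][15] = 9, nothing longer is possible.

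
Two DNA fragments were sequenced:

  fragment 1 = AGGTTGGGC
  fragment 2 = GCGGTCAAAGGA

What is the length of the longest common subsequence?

5

Let dp[i][j] be the LCS length of the first i bases of fragment 1 and the first j bases of fragment 2. dp[i][j] = dp[i-1][j-1]+1 when the i-th and j-th bases match, else max(dp[i-1][j], dp[i][j-1]).
    ·  G  C  G  G  T  C  A  A  A  G  G  A
 ·  0  0  0  0  0  0  0  0  0  0  0  0  0
 A  0  0  0  0  0  0  0  1  1  1  1  1  1
 G  0  1  1  1  1  1  1  1  1  1  2  2  2
 G  0  1  1  2  2  2  2  2  2  2  2  3  3
 T  0  1  1  2  2  3  3  3  3  3  3  3  3
 T  0  1  1  2  2  3  3  3  3  3  3  3  3
 G  0  1  1  2  3  3  3  3  3  3  4  4  4
 G  0  1  1  2  3  3  3  3  3  3  4  5  5
 G  0  1  1  2  3  3  3  3  3  3  4  5  5
 C  0  1  2  2  3  3  4  4  4  4  4  5  5
dp[9][12] = 5. One LCS (by backtracking along matches): GGTGG.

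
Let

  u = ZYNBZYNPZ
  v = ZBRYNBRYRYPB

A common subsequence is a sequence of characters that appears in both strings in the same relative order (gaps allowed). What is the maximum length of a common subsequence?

6

Match Z [1,1]; then Y [2,4]; then N [3,5]; then B [4,6]; then Y [6,10]; then P [8,11] — 6 characters in the same relative order in both. Since dp[9][12] = 6, nothing longer is possible.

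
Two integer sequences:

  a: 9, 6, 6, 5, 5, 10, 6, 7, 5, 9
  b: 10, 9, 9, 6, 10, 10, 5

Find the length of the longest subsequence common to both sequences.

Let dp[i][j] be the LCS length of the first i values of a and the first j values of b. dp[i][j] = dp[i-1][j-1]+1 when the i-th and j-th values match, else max(dp[i-1][j], dp[i][j-1]).
    · 10  9  9  6 10 10  5
 ·  0  0  0  0  0  0  0  0
 9  0  0  1  1  1  1  1  1
 6  0  0  1  1  2  2  2  2
 6  0  0  1  1  2  2  2  2
 5  0  0  1  1  2  2  2  3
 5  0  0  1  1  2  2  2  3
10  0  1  1  1  2  3  3  3
 6  0  1  1  1  2  3  3  3
 7  0  1  1  1  2  3  3  3
 5  0  1  1  1  2  3  3  4
 9  0  1  2  2  2  3  3  4
dp[10][7] = 4. One LCS (by backtracking along matches): 9, 6, 10, 5.

4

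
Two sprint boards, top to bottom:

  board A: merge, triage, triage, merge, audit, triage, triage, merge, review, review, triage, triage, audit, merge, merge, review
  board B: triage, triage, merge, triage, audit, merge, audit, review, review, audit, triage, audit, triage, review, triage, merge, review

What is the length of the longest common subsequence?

Taking triage [2,1], triage [3,2], merge [4,3], audit [5,5], merge [8,6], review [9,8], review [10,9], triage [11,13], triage [12,15], merge [15,16], review [16,17] gives a common subsequence of length 11. dp[16][17] = 11 confirms this is the maximum.

11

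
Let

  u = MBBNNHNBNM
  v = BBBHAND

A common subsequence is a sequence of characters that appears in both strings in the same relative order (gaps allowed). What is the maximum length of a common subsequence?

4

Let dp[i][j] be the LCS length of the first i characters of u and the first j characters of v. dp[i][j] = dp[i-1][j-1]+1 when the i-th and j-th characters match, else max(dp[i-1][j], dp[i][j-1]).
    ·  B  B  B  H  A  N  D
 ·  0  0  0  0  0  0  0  0
 M  0  0  0  0  0  0  0  0
 B  0  1  1  1  1  1  1  1
 B  0  1  2  2  2  2  2  2
 N  0  1  2  2  2  2  3  3
 N  0  1  2  2  2  2  3  3
 H  0  1  2  2  3  3  3  3
 N  0  1  2  2  3  3  4  4
 B  0  1  2  3  3  3  4  4
 N  0  1  2  3  3  3  4  4
 M  0  1  2  3  3  3  4  4
dp[10][7] = 4. One LCS (by backtracking along matches): BBHN.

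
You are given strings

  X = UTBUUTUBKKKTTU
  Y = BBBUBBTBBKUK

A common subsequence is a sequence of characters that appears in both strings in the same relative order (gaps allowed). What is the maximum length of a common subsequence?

One common subsequence of length 6: U at X[1]=Y[4]; then T at X[2]=Y[7]; then B at X[3]=Y[8]; then B at X[8]=Y[9]; then K at X[9]=Y[10]; then K at X[11]=Y[12]. dp[14][12] = 6 confirms this is the maximum.

6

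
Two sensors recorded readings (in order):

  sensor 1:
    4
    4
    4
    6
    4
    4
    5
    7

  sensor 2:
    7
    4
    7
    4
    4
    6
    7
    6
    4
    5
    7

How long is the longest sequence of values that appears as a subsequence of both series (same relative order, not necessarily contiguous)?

Taking 4 (sensor 1 #1, sensor 2 #2), 4 (sensor 1 #2, sensor 2 #4), 4 (sensor 1 #3, sensor 2 #5), 6 (sensor 1 #4, sensor 2 #8), 4 (sensor 1 #6, sensor 2 #9), 5 (sensor 1 #7, sensor 2 #10), 7 (sensor 1 #8, sensor 2 #11) gives a common subsequence of length 7. dp[8][11] = 7 confirms this is the maximum.

7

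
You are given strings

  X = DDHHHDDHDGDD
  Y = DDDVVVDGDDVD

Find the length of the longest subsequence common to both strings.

Pick D (X #1, Y #1), then D (X #2, Y #2), then D (X #6, Y #3), then D (X #7, Y #7), then D (X #9, Y #9), then D (X #11, Y #10), then D (X #12, Y #12); all 7 characters appear in both, in order. dp[12][12] = 7 confirms this is the maximum.

7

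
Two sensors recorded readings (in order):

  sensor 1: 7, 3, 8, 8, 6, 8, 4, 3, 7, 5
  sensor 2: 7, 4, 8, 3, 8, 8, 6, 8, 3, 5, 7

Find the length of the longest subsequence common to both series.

Let dp[i][j] be the LCS length of the first i values of sensor 1 and the first j values of sensor 2. dp[i][j] = dp[i-1][j-1]+1 when the i-th and j-th values match, else max(dp[i-1][j], dp[i][j-1]).
    ·  7  4  8  3  8  8  6  8  3  5  7
 ·  0  0  0  0  0  0  0  0  0  0  0  0
 7  0  1  1  1  1  1  1  1  1  1  1  1
 3  0  1  1  1  2  2  2  2  2  2  2  2
 8  0  1  1  2  2  3  3  3  3  3  3  3
 8  0  1  1  2  2  3  4  4  4  4  4  4
 6  0  1  1  2  2  3  4  5  5  5  5  5
 8  0  1  1  2  2  3  4  5  6  6  6  6
 4  0  1  2  2  2  3  4  5  6  6  6  6
 3  0  1  2  2  3  3  4  5  6  7  7  7
 7  0  1  2  2  3  3  4  5  6  7  7  8
 5  0  1  2  2  3  3  4  5  6  7  8  8
dp[10][11] = 8. One LCS (by backtracking along matches): 7, 3, 8, 8, 6, 8, 3, 7.

8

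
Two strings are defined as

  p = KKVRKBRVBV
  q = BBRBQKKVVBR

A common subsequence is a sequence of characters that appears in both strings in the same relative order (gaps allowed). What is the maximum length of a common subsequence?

5

Let dp[i][j] be the LCS length of the first i characters of p and the first j characters of q. dp[i][j] = dp[i-1][j-1]+1 when the i-th and j-th characters match, else max(dp[i-1][j], dp[i][j-1]).
    ·  B  B  R  B  Q  K  K  V  V  B  R
 ·  0  0  0  0  0  0  0  0  0  0  0  0
 K  0  0  0  0  0  0  1  1  1  1  1  1
 K  0  0  0  0  0  0  1  2  2  2  2  2
 V  0  0  0  0  0  0  1  2  3  3  3  3
 R  0  0  0  1  1  1  1  2  3  3  3  4
 K  0  0  0  1  1  1  2  2  3  3  3  4
 B  0  1  1  1  2  2  2  2  3  3  4  4
 R  0  1  1  2  2  2  2  2  3  3  4  5
 V  0  1  1  2  2  2  2  2  3  4  4  5
 B  0  1  2  2  3  3  3  3  3  4  5  5
 V  0  1  2  2  3  3  3  3  4  4  5  5
dp[10][11] = 5. One LCS (by backtracking along matches): KKVBR.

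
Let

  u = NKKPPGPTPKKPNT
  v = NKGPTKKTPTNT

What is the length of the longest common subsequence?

10

One common subsequence of length 10: N [1,1], K [3,2], G [6,3], P [7,4], T [8,5], K [10,6], K [11,7], P [12,9], N [13,11], T [14,12]. Since dp[14][12] = 10, nothing longer is possible.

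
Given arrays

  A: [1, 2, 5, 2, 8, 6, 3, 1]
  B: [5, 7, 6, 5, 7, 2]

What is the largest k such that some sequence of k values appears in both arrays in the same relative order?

One common subsequence of length 2: 5 at A[3]=B[4], then 2 at A[4]=B[6]. Since dp[8][6] = 2, nothing longer is possible.

2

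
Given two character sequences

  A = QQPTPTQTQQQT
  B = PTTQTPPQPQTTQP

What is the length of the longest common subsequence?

Taking P (A #3, B #1); then T (A #4, B #2); then T (A #6, B #3); then Q (A #7, B #4); then T (A #8, B #5); then Q (A #9, B #8); then Q (A #10, B #10); then Q (A #11, B #13) gives a common subsequence of length 8, and the DP table's final entry dp[12][14] is also 8, so no common subsequence is longer.

8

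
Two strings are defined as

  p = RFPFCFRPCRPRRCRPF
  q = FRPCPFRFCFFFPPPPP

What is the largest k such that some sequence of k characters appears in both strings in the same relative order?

Match R [1,2], F [2,6], F [4,8], C [5,9], F [6,12], P [8,15], P [11,16], P [16,17] — 8 characters in the same relative order in both. dp[17][17] = 8 confirms this is the maximum.

8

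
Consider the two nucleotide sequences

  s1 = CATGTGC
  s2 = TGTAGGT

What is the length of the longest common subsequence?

Match T [3,1] → G [4,2] → T [5,3] → G [6,6] — 4 bases in the same relative order in both. dp[7][7] = 4 confirms this is the maximum.

4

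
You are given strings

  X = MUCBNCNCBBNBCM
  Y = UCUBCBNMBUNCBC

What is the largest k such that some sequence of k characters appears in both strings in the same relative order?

One common subsequence of length 9: U at X[2]=Y[1], C at X[3]=Y[2], B at X[4]=Y[4], C at X[6]=Y[5], N at X[7]=Y[7], B at X[9]=Y[9], N at X[11]=Y[11], B at X[12]=Y[13], C at X[13]=Y[14]. dp[14][14] = 9 confirms this is the maximum.

9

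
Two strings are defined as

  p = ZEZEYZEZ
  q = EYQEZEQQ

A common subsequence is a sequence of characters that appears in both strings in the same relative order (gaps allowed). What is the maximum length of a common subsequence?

Pick E (p #2, q #1), E (p #4, q #4), Z (p #6, q #5), E (p #7, q #6); all 4 characters appear in both, in order, and the DP table's final entry dp[8][8] is also 4, so no common subsequence is longer.

4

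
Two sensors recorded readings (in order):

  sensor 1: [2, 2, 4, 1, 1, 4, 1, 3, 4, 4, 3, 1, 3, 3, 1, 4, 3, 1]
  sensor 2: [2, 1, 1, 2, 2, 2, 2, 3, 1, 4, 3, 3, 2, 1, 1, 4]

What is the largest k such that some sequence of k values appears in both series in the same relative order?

Taking 2 (sensor 1 #1, sensor 2 #6) → 2 (sensor 1 #2, sensor 2 #7) → 1 (sensor 1 #5, sensor 2 #9) → 4 (sensor 1 #6, sensor 2 #10) → 3 (sensor 1 #8, sensor 2 #11) → 3 (sensor 1 #11, sensor 2 #12) → 1 (sensor 1 #12, sensor 2 #14) → 1 (sensor 1 #15, sensor 2 #15) → 4 (sensor 1 #16, sensor 2 #16) gives a common subsequence of length 9. The LCS DP gives dp[18][16] = 9, so this is optimal.

9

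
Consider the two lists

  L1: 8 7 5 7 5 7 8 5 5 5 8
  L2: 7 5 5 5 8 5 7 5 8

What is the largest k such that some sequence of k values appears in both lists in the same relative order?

7

Match 7 at L1[2]=L2[1], 5 at L1[3]=L2[3], 5 at L1[5]=L2[4], 8 at L1[7]=L2[5], 5 at L1[8]=L2[6], 5 at L1[10]=L2[8], 8 at L1[11]=L2[9] — 7 values in the same relative order in both. Since dp[11][9] = 7, nothing longer is possible.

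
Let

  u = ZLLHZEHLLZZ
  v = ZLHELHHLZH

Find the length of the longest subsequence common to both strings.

Pick Z (u #1, v #1), then L (u #2, v #2), then L (u #3, v #5), then H (u #4, v #6), then H (u #7, v #7), then L (u #9, v #8), then Z (u #10, v #9); all 7 characters appear in both, in order, and the DP table's final entry dp[11][10] is also 7, so no common subsequence is longer.

7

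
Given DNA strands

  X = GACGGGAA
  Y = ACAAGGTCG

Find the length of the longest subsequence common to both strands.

Pick A at X[2]=Y[1]; then C at X[3]=Y[2]; then G at X[4]=Y[5]; then G at X[5]=Y[6]; then G at X[6]=Y[9]; all 5 bases appear in both, in order, and the DP table's final entry dp[8][9] is also 5, so no common subsequence is longer.

5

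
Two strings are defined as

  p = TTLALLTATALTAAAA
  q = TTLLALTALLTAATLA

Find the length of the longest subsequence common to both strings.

One common subsequence of length 12: T (p #1, q #1) → T (p #2, q #2) → L (p #3, q #4) → A (p #4, q #5) → L (p #6, q #6) → T (p #7, q #7) → A (p #8, q #8) → L (p #11, q #10) → T (p #12, q #11) → A (p #13, q #12) → A (p #14, q #13) → A (p #16, q #16), and the DP table's final entry dp[16][16] is also 12, so no common subsequence is longer.

12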